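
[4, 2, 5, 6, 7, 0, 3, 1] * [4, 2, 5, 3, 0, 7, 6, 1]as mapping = [0→0, 1→5, 2→7, 3→6, 4→1, 5→4, 6→3, 7→2]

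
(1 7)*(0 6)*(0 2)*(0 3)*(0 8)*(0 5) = (0 6 2 3 8 5)(1 7)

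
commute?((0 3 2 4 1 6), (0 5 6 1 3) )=no:(0 3 2 4 1 6)*(0 5 6 1 3)=(2 4 3) (5 6), (0 5 6 1 3)*(0 3 2 4 1 6)=(0 5) (1 2 4) 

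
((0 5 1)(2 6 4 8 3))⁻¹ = (0 1 5)(2 3 8 4 6)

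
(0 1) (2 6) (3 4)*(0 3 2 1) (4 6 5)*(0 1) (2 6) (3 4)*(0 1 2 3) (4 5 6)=(0 2 6 1 5) 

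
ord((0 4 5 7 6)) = 5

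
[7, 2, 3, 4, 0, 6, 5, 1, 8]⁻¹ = [4, 7, 1, 2, 3, 6, 5, 0, 8]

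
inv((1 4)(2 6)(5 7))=(1 4)(2 6)(5 7)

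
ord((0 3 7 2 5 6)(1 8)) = 6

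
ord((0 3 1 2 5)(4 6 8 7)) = 20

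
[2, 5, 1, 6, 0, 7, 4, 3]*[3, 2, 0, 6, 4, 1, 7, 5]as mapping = [0→0, 1→1, 2→2, 3→7, 4→3, 5→5, 6→4, 7→6]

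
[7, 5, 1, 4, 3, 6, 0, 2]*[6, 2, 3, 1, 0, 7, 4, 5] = [5, 7, 2, 0, 1, 4, 6, 3]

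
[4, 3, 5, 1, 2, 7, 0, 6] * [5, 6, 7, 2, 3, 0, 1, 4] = [3, 2, 0, 6, 7, 4, 5, 1]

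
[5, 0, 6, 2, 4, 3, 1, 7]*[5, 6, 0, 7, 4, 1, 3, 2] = [1, 5, 3, 0, 4, 7, 6, 2]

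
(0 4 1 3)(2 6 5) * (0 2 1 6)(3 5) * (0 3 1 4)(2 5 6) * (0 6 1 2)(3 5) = (0 6 2 5 4)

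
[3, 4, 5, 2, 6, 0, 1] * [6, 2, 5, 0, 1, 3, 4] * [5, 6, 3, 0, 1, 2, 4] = [5, 6, 0, 2, 1, 4, 3]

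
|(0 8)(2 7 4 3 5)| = 10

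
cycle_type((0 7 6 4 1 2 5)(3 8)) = 2.7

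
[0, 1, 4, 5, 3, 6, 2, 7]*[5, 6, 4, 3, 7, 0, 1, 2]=[5, 6, 7, 0, 3, 1, 4, 2]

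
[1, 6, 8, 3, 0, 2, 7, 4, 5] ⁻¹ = [4, 0, 5, 3, 7, 8, 1, 6, 2] 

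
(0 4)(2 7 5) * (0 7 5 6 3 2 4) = (2 5 4 7 6 3)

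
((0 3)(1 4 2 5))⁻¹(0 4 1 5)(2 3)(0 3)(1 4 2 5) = (0 5)(1 3 2 4)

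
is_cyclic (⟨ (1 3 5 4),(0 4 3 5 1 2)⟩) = no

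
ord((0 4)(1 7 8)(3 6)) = 6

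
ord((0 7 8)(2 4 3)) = 3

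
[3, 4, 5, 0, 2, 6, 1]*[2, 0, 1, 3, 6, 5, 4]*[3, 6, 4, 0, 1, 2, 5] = [0, 5, 2, 4, 6, 1, 3]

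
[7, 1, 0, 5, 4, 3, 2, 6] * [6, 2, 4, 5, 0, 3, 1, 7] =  [7, 2, 6, 3, 0, 5, 4, 1] 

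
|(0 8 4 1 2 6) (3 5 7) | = 6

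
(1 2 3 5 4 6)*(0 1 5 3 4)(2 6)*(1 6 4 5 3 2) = (0 6 3 2 5)(1 4)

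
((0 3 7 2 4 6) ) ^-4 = (0 7 4) (2 6 3) 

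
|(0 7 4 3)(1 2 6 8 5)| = 20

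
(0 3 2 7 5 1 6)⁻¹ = (0 6 1 5 7 2 3)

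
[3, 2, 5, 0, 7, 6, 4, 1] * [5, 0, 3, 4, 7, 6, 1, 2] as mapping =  [0→4, 1→3, 2→6, 3→5, 4→2, 5→1, 6→7, 7→0] 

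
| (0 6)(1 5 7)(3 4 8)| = 6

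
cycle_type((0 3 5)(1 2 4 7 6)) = 3.5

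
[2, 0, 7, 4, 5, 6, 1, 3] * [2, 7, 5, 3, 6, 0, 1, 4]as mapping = [0→5, 1→2, 2→4, 3→6, 4→0, 5→1, 6→7, 7→3]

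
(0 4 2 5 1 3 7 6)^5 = (0 3 2 6 1 4 7 5)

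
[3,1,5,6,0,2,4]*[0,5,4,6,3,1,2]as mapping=[0→6,1→5,2→1,3→2,4→0,5→4,6→3]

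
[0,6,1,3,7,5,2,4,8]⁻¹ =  [0,2,6,3,7,5,1,4,8]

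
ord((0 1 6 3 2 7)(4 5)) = 6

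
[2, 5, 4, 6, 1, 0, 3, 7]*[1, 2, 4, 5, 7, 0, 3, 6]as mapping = [0→4, 1→0, 2→7, 3→3, 4→2, 5→1, 6→5, 7→6]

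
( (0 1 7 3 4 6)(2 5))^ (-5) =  (0 1 7 3 4 6)(2 5)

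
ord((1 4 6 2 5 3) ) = 6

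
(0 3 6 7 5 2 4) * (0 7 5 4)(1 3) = (0 1 3 6 5 2)(4 7)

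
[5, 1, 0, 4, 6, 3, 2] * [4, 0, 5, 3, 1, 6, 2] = [6, 0, 4, 1, 2, 3, 5]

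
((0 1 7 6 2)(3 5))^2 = (0 7 2 1 6)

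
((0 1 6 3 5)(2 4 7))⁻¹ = (0 5 3 6 1)(2 7 4)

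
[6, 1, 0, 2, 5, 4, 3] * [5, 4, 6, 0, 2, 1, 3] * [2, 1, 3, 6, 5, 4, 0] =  [6, 5, 4, 0, 1, 3, 2]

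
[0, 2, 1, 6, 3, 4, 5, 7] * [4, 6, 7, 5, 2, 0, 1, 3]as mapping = [0→4, 1→7, 2→6, 3→1, 4→5, 5→2, 6→0, 7→3]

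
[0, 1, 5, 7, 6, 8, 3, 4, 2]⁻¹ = [0, 1, 8, 6, 7, 2, 4, 3, 5]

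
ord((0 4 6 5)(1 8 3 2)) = 4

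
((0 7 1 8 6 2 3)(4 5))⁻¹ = (0 3 2 6 8 1 7)(4 5)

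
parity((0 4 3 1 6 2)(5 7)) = even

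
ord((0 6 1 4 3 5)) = 6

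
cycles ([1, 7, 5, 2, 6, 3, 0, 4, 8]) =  (0 1 7 4 6)(2 5 3)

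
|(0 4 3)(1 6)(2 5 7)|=6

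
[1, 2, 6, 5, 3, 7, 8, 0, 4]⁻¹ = [7, 0, 1, 4, 8, 3, 2, 5, 6]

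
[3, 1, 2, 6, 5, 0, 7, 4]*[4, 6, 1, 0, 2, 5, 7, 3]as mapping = [0→0, 1→6, 2→1, 3→7, 4→5, 5→4, 6→3, 7→2]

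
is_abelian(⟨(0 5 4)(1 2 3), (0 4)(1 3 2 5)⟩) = no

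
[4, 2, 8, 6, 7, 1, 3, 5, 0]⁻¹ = [8, 5, 1, 6, 0, 7, 3, 4, 2]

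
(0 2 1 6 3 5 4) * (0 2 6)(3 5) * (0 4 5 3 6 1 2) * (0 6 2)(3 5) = (0 1 4 6 5 3 2)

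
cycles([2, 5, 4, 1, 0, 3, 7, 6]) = (0 2 4)(1 5 3)(6 7)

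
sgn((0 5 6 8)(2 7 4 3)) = 1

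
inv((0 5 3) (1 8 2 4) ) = (0 3 5) (1 4 2 8) 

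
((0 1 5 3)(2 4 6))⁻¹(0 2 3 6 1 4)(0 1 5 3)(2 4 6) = (0 2 5 6 1 4)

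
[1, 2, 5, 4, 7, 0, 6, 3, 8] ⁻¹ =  [5, 0, 1, 7, 3, 2, 6, 4, 8] 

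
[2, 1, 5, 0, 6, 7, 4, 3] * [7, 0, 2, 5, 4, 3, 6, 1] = [2, 0, 3, 7, 6, 1, 4, 5]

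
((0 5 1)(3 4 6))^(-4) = (0 1 5)(3 6 4)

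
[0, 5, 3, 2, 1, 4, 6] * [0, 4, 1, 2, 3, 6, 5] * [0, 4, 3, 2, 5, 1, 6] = [0, 6, 3, 4, 5, 2, 1]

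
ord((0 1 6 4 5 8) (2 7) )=6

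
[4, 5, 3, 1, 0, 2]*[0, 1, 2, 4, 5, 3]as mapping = [0→5, 1→3, 2→4, 3→1, 4→0, 5→2]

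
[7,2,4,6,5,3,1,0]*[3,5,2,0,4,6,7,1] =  [1,2,4,7,6,0,5,3]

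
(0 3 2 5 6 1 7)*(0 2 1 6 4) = (0 3 1 7 2 5 4)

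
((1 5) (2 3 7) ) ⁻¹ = (1 5) (2 7 3) 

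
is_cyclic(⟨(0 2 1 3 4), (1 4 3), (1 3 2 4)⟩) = no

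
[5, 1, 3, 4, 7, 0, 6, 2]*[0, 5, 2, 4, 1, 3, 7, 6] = [3, 5, 4, 1, 6, 0, 7, 2]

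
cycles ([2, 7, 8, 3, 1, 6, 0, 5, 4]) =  (0 2 8 4 1 7 5 6)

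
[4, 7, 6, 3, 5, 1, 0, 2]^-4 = [1, 6, 4, 3, 7, 2, 5, 0]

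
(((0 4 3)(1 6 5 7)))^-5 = (0 4 3)(1 7 5 6)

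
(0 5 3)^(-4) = (0 3 5)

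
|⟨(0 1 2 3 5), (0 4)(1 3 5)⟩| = 720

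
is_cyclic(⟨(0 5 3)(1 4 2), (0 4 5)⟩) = no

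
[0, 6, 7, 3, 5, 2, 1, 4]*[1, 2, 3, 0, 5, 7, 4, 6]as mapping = [0→1, 1→4, 2→6, 3→0, 4→7, 5→3, 6→2, 7→5]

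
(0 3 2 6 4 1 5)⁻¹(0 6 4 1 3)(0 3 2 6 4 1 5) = (1 5 2 3 4)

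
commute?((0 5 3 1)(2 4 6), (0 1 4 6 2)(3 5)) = no:(0 5 3 1)(2 4 6)*(0 1 4 6 2)(3 5) = (0 3 4 2 6), (0 1 4 6 2)(3 5)*(0 5 3 1)(2 4 6) = (1 6 4 2 5)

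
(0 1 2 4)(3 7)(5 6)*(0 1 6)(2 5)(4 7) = (0 6 2 7 3 4 1 5)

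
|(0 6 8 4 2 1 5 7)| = 8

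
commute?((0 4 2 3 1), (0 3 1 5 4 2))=no:(0 4 2 3 1)*(0 3 1 5 4 2)=(0 2 1 3 5 4), (0 3 1 5 4 2)*(0 4 2 3 1)=(0 1 5 2 4 3)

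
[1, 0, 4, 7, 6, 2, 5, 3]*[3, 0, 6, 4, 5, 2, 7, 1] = [0, 3, 5, 1, 7, 6, 2, 4]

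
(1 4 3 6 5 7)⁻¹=(1 7 5 6 3 4)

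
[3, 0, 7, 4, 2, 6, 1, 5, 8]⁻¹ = [1, 6, 4, 0, 3, 7, 5, 2, 8]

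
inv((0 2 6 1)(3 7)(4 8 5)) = (0 1 6 2)(3 7)(4 5 8)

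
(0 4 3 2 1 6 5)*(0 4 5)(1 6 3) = (0 5 4 1 3 2 6)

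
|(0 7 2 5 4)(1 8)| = 10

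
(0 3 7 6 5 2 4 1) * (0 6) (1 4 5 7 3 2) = (0 2 5 1 6 7) 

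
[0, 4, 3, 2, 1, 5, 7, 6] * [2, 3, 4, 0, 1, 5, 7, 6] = [2, 1, 0, 4, 3, 5, 6, 7]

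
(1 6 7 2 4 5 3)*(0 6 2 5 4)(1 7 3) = (0 6 3 7 5 1 2)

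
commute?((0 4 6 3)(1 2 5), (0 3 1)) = no:(0 4 6 3)(1 2 5)*(0 3 1) = (0 4 6 1 2 5), (0 3 1)*(0 4 6 3)(1 2 5) = (1 4 6 3 2 5)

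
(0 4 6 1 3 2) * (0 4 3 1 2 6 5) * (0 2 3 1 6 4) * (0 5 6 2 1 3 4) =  (0 3)(1 2 5)(4 6)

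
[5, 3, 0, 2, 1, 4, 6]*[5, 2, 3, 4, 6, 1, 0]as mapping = [0→1, 1→4, 2→5, 3→3, 4→2, 5→6, 6→0]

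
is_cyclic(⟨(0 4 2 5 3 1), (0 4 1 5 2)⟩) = no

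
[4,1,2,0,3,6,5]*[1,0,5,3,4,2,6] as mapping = [0→4,1→0,2→5,3→1,4→3,5→6,6→2] 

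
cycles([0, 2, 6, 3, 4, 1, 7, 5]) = (1 2 6 7 5)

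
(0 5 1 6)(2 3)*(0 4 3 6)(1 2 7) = (0 5 2 6 4 3 7 1)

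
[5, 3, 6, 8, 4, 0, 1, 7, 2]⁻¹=[5, 6, 8, 1, 4, 0, 2, 7, 3]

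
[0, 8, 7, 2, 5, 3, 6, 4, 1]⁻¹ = [0, 8, 3, 5, 7, 4, 6, 2, 1]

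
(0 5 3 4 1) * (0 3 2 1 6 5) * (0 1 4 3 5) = (0 1 5 2 4 6)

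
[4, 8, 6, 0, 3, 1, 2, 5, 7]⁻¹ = [3, 5, 6, 4, 0, 7, 2, 8, 1]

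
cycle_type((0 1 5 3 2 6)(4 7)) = 2.6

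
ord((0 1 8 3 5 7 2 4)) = 8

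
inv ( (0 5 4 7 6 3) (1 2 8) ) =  (0 3 6 7 4 5) (1 8 2) 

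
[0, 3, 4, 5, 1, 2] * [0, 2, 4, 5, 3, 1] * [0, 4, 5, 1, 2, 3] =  [0, 3, 1, 4, 5, 2]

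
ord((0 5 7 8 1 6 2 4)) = 8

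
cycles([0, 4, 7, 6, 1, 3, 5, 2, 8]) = (1 4)(2 7)(3 6 5)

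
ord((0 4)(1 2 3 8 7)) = 10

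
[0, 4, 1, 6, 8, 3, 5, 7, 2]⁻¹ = [0, 2, 8, 5, 1, 6, 3, 7, 4]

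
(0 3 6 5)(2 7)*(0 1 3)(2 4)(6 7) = (1 3 7 4 2 6 5)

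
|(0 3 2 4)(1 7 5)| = 12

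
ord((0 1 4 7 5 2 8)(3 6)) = 14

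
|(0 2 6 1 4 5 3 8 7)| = 9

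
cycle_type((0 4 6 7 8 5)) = 6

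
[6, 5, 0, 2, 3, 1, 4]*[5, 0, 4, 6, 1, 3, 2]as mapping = [0→2, 1→3, 2→5, 3→4, 4→6, 5→0, 6→1]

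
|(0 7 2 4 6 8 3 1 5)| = 9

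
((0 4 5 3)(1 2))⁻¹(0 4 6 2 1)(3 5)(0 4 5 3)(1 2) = (0 3)(1 2 4 5 6)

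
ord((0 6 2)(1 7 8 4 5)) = 15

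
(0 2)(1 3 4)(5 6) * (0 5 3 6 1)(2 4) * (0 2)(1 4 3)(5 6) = (0 3)(1 5 4 2 6)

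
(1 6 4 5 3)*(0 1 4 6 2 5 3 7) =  (0 1 2 5 7)(3 4)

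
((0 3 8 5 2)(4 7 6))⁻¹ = (0 2 5 8 3)(4 6 7)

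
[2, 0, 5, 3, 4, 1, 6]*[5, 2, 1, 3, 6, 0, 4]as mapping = [0→1, 1→5, 2→0, 3→3, 4→6, 5→2, 6→4]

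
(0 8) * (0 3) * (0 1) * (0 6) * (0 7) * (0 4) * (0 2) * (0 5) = (0 8 3 1 6 7 4 2 5)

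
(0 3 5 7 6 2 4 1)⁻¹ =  (0 1 4 2 6 7 5 3)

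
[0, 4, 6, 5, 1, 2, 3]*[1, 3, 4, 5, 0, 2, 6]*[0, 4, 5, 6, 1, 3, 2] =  [4, 0, 2, 5, 6, 1, 3]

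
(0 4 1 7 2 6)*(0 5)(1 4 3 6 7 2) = (0 3 6 5)(1 2 7)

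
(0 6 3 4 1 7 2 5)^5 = (0 7 3 5 1 6 2 4)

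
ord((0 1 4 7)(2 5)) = 4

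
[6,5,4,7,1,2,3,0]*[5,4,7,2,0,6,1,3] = [1,6,0,3,4,7,2,5]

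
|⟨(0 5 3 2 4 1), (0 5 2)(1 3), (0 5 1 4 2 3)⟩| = 720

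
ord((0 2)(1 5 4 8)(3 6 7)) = 12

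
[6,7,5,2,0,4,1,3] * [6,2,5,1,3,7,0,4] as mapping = [0→0,1→4,2→7,3→5,4→6,5→3,6→2,7→1] 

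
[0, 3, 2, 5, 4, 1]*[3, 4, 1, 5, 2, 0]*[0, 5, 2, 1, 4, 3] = [1, 3, 5, 0, 2, 4]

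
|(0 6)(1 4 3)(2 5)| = 6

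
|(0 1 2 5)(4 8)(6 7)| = 4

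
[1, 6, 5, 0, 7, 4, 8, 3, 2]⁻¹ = [3, 0, 8, 7, 5, 2, 1, 4, 6]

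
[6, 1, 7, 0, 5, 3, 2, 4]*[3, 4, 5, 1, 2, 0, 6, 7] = [6, 4, 7, 3, 0, 1, 5, 2]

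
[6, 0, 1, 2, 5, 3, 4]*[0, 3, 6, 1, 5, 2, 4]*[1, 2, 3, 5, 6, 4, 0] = [6, 1, 5, 0, 3, 2, 4]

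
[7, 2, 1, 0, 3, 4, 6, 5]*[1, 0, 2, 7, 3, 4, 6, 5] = [5, 2, 0, 1, 7, 3, 6, 4]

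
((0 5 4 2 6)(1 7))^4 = (0 6 2 4 5)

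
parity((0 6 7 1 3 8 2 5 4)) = even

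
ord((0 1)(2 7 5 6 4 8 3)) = 14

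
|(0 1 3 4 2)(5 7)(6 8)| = 10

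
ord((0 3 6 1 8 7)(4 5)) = 6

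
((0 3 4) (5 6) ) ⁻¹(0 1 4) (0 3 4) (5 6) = (0 3 1) 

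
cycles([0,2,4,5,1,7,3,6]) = (1 2 4)(3 5 7 6)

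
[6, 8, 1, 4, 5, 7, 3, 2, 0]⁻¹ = [8, 2, 7, 6, 3, 4, 0, 5, 1]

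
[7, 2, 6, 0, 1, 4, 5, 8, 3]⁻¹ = [3, 4, 1, 8, 5, 6, 2, 0, 7]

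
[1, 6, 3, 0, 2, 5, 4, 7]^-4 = [6, 4, 0, 1, 3, 5, 2, 7]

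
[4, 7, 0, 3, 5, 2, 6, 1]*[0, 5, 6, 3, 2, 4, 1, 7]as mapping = [0→2, 1→7, 2→0, 3→3, 4→4, 5→6, 6→1, 7→5]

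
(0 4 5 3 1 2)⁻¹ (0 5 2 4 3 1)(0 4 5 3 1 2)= (0 5 1 2 4 3)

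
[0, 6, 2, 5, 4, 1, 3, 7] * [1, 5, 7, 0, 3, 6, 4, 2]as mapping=[0→1, 1→4, 2→7, 3→6, 4→3, 5→5, 6→0, 7→2]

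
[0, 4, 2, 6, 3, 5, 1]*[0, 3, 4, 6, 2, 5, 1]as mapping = [0→0, 1→2, 2→4, 3→1, 4→6, 5→5, 6→3]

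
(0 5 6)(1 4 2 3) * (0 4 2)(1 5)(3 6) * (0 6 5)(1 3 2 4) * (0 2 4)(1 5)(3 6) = (0 6 5 4 3 2 1)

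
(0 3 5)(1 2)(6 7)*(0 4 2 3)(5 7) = (1 3 7 6 5 4 2)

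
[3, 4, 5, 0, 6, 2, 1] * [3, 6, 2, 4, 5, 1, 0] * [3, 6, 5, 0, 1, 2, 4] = [1, 2, 6, 0, 3, 5, 4]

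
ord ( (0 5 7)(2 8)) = 6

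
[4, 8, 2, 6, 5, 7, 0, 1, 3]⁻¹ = [6, 7, 2, 8, 0, 4, 3, 5, 1]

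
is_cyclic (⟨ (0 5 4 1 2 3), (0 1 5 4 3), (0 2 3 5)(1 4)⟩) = no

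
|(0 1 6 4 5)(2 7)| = 10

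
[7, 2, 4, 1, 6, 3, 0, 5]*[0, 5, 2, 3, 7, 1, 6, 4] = [4, 2, 7, 5, 6, 3, 0, 1]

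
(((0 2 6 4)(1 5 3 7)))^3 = (0 4 6 2)(1 7 3 5)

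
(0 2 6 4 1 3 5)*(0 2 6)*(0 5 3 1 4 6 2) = (0 2 5) 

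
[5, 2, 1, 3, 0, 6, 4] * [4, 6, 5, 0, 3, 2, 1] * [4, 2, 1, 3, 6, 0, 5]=[1, 0, 5, 4, 6, 2, 3]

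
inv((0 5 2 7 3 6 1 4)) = (0 4 1 6 3 7 2 5)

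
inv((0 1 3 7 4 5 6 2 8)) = (0 8 2 6 5 4 7 3 1)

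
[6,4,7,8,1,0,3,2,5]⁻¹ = [5,4,7,6,1,8,0,2,3]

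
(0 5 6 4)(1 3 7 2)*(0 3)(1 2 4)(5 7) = (0 7 4 3 5 6 1)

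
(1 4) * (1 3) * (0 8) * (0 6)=(0 8 6)(1 4 3)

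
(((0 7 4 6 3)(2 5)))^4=(0 3 6 4 7)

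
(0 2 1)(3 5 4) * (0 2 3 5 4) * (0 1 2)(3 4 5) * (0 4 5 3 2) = (0 5 1 4 2)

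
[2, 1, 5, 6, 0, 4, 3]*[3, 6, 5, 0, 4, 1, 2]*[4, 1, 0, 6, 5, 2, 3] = [2, 3, 1, 0, 6, 5, 4]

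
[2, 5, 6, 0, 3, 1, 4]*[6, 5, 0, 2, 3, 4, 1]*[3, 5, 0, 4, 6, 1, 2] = [3, 6, 5, 2, 0, 1, 4]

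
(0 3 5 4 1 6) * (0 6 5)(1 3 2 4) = (0 2 4 3)(1 5)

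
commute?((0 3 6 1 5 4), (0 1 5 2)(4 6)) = no:(0 3 6 1 5 4) * (0 1 5 2)(4 6) = (0 3 4 1 2)(5 6), (0 1 5 2)(4 6) * (0 3 6 1 5 4) = (0 5 2 3 6)(1 4)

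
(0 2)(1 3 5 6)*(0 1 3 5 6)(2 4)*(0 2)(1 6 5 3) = (0 4)(1 3 5 2 6)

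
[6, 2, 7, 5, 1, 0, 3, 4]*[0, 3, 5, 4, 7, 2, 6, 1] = [6, 5, 1, 2, 3, 0, 4, 7]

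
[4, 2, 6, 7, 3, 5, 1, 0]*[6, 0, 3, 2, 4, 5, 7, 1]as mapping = [0→4, 1→3, 2→7, 3→1, 4→2, 5→5, 6→0, 7→6]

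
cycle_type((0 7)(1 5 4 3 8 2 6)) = 2.7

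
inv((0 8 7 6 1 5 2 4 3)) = (0 3 4 2 5 1 6 7 8)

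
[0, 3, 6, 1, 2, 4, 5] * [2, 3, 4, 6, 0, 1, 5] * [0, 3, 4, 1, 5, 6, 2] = [4, 2, 6, 1, 5, 0, 3]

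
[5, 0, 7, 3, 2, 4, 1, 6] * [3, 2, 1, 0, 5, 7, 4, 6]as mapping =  [0→7, 1→3, 2→6, 3→0, 4→1, 5→5, 6→2, 7→4]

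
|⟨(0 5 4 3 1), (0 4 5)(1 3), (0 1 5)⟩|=120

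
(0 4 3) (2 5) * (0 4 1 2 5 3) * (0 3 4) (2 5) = (0 1 5 2 4 3) 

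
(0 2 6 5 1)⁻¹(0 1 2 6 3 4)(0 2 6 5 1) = (0 6 5 3 4 2)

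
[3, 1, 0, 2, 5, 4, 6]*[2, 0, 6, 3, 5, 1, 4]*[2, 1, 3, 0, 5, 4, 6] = [0, 2, 3, 6, 1, 4, 5]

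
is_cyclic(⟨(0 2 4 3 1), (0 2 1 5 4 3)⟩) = no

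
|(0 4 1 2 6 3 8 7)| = 8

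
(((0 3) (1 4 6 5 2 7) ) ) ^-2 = (1 2 6) (4 7 5) 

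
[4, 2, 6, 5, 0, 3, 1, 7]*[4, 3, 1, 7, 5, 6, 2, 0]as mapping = [0→5, 1→1, 2→2, 3→6, 4→4, 5→7, 6→3, 7→0]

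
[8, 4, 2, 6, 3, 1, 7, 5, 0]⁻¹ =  [8, 5, 2, 4, 1, 7, 3, 6, 0]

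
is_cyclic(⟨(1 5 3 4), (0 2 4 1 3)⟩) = no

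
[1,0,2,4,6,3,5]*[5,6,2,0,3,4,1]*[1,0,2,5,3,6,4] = [4,6,2,5,0,1,3]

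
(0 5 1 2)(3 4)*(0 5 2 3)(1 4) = (0 2 5 4)(1 3)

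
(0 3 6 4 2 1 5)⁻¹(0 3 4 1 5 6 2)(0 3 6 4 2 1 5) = (0 4 1 3 6 2 5)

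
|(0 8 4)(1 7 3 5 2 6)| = 6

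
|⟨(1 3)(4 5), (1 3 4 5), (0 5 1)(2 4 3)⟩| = 720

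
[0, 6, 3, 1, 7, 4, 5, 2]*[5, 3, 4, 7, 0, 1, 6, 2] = [5, 6, 7, 3, 2, 0, 1, 4]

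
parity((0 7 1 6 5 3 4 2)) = odd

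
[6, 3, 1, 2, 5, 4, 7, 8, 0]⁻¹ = [8, 2, 3, 1, 5, 4, 0, 6, 7]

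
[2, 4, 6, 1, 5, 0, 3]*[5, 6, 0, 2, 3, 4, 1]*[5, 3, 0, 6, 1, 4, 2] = [5, 6, 3, 2, 1, 4, 0]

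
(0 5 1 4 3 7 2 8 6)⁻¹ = (0 6 8 2 7 3 4 1 5)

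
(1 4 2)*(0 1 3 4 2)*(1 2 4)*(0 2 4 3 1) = (0 4 2 1 3) 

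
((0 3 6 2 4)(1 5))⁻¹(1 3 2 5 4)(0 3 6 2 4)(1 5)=(0 5 6 4 1)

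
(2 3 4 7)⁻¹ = (2 7 4 3)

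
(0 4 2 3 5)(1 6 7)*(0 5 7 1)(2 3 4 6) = (0 6 1 2 4 3 7)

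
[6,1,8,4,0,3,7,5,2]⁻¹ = [4,1,8,5,3,7,0,6,2]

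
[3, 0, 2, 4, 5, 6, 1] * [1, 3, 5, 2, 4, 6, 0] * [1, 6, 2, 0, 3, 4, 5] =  [2, 6, 4, 3, 5, 1, 0]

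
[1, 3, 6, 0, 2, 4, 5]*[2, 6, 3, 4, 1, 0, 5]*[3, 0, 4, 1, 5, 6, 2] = [2, 5, 6, 4, 1, 0, 3]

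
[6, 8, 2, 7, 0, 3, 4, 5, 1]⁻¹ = [4, 8, 2, 5, 6, 7, 0, 3, 1]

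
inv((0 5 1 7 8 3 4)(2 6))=(0 4 3 8 7 1 5)(2 6)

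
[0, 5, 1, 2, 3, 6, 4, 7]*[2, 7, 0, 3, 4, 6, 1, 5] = [2, 6, 7, 0, 3, 1, 4, 5]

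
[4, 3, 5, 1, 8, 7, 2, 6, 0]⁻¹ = [8, 3, 6, 1, 0, 2, 7, 5, 4]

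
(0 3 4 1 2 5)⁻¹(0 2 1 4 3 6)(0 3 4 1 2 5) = (1 4 6 3 5 2)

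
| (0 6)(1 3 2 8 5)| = 10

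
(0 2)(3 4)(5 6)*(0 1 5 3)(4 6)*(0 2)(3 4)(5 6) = (1 6 4 2)(3 5)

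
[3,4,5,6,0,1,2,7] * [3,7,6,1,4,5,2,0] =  [1,4,5,2,3,7,6,0]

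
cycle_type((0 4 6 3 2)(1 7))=2.5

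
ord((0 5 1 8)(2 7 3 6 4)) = 20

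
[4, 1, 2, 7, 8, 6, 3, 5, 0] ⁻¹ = [8, 1, 2, 6, 0, 7, 5, 3, 4] 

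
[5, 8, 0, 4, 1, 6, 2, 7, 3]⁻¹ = [2, 4, 6, 8, 3, 0, 5, 7, 1]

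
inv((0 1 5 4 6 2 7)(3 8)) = (0 7 2 6 4 5 1)(3 8)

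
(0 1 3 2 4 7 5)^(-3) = (0 4 1 7 3 5 2)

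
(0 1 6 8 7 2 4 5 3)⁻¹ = (0 3 5 4 2 7 8 6 1)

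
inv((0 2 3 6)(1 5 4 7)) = (0 6 3 2)(1 7 4 5)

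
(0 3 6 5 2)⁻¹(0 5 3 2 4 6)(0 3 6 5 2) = (0 4 5 3 2 6)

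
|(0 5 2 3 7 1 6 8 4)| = 9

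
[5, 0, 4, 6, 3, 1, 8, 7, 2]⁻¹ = [1, 5, 8, 4, 2, 0, 3, 7, 6]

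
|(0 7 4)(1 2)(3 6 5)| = 6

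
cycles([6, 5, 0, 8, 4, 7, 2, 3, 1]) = (0 6 2)(1 5 7 3 8)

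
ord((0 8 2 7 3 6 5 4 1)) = 9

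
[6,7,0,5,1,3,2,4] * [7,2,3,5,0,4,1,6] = [1,6,7,4,2,5,3,0]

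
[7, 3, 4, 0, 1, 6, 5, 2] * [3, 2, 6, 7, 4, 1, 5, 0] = [0, 7, 4, 3, 2, 5, 1, 6]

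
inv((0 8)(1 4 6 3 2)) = (0 8)(1 2 3 6 4)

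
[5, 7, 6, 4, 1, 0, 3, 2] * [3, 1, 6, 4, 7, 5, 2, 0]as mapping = [0→5, 1→0, 2→2, 3→7, 4→1, 5→3, 6→4, 7→6]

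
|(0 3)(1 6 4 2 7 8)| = 6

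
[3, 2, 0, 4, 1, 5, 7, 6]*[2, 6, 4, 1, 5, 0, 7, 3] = [1, 4, 2, 5, 6, 0, 3, 7]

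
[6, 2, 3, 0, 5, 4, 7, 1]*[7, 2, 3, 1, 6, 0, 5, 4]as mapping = [0→5, 1→3, 2→1, 3→7, 4→0, 5→6, 6→4, 7→2]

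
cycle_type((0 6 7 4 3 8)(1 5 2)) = 3.6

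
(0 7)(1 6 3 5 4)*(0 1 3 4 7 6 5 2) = (0 6 4 3 2)(1 5 7)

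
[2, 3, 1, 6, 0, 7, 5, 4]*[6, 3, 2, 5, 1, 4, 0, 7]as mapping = [0→2, 1→5, 2→3, 3→0, 4→6, 5→7, 6→4, 7→1]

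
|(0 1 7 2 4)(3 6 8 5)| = 20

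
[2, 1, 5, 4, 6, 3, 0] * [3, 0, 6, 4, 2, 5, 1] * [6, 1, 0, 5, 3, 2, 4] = [4, 6, 2, 0, 1, 3, 5]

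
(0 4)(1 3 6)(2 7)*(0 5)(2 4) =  (0 2 7 4 5)(1 3 6)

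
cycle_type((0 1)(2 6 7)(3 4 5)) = 2.3^2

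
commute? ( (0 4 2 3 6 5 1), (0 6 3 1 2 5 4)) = no: (0 4 2 3 6 5 1) * (0 6 3 1 2 5 4) = (1 6 4 5 2), (0 6 3 1 2 5 4) * (0 4 2 3 6 5 1) = (0 5 2 1 3)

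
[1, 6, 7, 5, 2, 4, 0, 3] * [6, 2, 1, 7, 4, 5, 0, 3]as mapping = [0→2, 1→0, 2→3, 3→5, 4→1, 5→4, 6→6, 7→7]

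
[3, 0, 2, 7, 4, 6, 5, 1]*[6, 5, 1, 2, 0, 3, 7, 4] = [2, 6, 1, 4, 0, 7, 3, 5]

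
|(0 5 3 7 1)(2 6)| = 10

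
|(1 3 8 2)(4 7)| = 4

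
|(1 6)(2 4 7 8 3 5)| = 6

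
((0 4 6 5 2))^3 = (0 5 4 2 6)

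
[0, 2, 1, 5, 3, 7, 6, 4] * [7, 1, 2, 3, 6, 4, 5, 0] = [7, 2, 1, 4, 3, 0, 5, 6]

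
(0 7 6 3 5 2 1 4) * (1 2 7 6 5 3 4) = (0 6 4)(5 7)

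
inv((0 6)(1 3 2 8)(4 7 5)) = (0 6)(1 8 2 3)(4 5 7)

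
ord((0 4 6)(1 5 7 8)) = 12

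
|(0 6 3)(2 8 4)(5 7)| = 6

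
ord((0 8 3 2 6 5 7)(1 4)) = 14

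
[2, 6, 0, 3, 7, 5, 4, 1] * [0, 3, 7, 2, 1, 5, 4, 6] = [7, 4, 0, 2, 6, 5, 1, 3]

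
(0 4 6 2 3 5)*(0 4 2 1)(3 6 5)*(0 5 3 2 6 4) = (0 6 1 5)(2 4 3)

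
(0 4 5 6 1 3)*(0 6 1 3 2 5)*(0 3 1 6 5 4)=(1 2 4 3 5 6)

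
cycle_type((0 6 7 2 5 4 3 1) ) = 8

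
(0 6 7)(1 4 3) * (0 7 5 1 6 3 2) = (0 3 6 5 1 4 2)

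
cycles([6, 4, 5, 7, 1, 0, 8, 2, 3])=(0 6 8 3 7 2 5)(1 4)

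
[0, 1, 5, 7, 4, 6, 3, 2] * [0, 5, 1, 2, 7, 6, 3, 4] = [0, 5, 6, 4, 7, 3, 2, 1]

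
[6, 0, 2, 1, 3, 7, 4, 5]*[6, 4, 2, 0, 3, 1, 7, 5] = [7, 6, 2, 4, 0, 5, 3, 1]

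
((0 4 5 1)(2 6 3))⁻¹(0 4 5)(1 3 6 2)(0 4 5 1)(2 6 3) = (0 2 3 6)(1 4 5)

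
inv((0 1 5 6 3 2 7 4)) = (0 4 7 2 3 6 5 1)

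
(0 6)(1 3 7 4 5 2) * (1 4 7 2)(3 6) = (0 3 2 4 5 1 6)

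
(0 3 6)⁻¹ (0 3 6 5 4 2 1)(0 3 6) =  (0 5 4 2 1 3 6)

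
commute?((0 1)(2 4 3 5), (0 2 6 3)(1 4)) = no:(0 1)(2 4 3 5) * (0 2 6 3)(1 4) = (0 4)(1 2)(3 5 6), (0 2 6 3)(1 4) * (0 1)(2 4 3 5) = (0 4)(1 3)(2 6 5)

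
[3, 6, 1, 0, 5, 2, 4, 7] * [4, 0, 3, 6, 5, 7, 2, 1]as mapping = [0→6, 1→2, 2→0, 3→4, 4→7, 5→3, 6→5, 7→1]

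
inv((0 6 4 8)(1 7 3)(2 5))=(0 8 4 6)(1 3 7)(2 5)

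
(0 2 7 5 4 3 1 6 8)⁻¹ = (0 8 6 1 3 4 5 7 2)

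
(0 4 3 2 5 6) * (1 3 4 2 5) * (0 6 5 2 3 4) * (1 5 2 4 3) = (0 1 3 4)(2 5)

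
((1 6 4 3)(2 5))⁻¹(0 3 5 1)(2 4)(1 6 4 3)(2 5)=(0 1 2 6)(3 5)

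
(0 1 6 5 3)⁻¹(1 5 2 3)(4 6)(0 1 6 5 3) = (0 6 3 2)(4 5)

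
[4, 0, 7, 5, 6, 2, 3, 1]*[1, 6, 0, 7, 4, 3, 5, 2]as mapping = [0→4, 1→1, 2→2, 3→3, 4→5, 5→0, 6→7, 7→6]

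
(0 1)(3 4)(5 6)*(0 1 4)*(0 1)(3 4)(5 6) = (0 3 1)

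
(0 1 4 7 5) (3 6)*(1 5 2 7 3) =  (0 5) (1 4 3 6) (2 7) 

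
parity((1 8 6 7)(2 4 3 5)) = even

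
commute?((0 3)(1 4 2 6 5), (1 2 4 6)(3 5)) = no:(0 3)(1 4 2 6 5)*(1 2 4 6)(3 5) = (0 5 2 1 6 3), (1 2 4 6)(3 5)*(0 3)(1 4 2 6 5) = (0 3 1 6 4 5)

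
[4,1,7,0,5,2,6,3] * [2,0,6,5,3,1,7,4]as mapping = [0→3,1→0,2→4,3→2,4→1,5→6,6→7,7→5]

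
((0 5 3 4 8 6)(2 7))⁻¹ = (0 6 8 4 3 5)(2 7)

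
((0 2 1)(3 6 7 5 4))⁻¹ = (0 1 2)(3 4 5 7 6)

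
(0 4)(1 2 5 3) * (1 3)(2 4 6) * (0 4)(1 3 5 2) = (0 6 1)(3 5)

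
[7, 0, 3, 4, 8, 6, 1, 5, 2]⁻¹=[1, 6, 8, 2, 3, 7, 5, 0, 4]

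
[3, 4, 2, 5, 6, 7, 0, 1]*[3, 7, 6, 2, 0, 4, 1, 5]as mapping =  [0→2, 1→0, 2→6, 3→4, 4→1, 5→5, 6→3, 7→7]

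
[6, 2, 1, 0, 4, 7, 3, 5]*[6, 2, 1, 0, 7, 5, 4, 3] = [4, 1, 2, 6, 7, 3, 0, 5]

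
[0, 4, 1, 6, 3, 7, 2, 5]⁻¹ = [0, 2, 6, 4, 1, 7, 3, 5]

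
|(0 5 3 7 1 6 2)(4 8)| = 14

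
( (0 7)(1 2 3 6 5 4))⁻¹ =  (0 7)(1 4 5 6 3 2)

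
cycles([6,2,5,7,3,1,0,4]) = (0 6)(1 2 5)(3 7 4)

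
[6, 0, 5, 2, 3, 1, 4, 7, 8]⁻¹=[1, 5, 3, 4, 6, 2, 0, 7, 8]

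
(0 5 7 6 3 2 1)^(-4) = (0 6 1 7 2 5 3)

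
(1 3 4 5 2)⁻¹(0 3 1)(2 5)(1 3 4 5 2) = (0 4 3)(1 2)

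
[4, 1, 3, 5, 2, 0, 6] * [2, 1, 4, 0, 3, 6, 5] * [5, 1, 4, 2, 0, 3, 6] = [2, 1, 5, 6, 0, 4, 3]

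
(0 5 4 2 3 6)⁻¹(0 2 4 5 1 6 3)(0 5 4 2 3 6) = (0 6 5 3 2 4 1)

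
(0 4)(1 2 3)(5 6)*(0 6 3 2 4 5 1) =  (0 5 3)(1 4 6)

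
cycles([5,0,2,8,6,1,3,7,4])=(0 5 1)(3 8 4 6)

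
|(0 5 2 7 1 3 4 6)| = 8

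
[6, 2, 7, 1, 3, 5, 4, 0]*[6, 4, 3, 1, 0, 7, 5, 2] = [5, 3, 2, 4, 1, 7, 0, 6]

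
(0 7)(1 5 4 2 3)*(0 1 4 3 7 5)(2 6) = (0 5 3 4 6 2 7 1)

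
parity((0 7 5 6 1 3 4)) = even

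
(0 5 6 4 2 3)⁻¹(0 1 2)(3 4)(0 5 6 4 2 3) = (0 2)(1 3 5)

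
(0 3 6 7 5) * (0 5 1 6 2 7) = (0 3 2 7 1 6) 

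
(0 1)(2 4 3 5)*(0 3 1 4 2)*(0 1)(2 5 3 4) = (0 2 5 1 4)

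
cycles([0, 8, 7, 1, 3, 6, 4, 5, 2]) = (1 8 2 7 5 6 4 3)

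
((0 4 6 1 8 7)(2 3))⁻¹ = (0 7 8 1 6 4)(2 3)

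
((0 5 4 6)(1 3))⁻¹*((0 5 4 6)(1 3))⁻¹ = (0 4)(5 6)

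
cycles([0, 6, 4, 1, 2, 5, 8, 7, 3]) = (1 6 8 3)(2 4)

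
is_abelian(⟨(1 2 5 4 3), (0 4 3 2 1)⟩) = no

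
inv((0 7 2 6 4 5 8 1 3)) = (0 3 1 8 5 4 6 2 7)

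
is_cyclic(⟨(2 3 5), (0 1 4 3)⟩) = no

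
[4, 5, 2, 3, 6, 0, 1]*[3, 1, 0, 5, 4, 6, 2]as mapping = [0→4, 1→6, 2→0, 3→5, 4→2, 5→3, 6→1]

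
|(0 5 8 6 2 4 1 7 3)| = 9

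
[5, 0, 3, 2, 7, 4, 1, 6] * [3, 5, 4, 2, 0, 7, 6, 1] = [7, 3, 2, 4, 1, 0, 5, 6]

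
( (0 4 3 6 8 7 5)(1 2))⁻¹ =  (0 5 7 8 6 3 4)(1 2)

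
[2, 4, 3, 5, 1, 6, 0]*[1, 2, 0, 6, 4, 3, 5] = [0, 4, 6, 3, 2, 5, 1]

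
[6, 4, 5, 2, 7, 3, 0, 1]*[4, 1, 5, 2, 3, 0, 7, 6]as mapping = [0→7, 1→3, 2→0, 3→5, 4→6, 5→2, 6→4, 7→1]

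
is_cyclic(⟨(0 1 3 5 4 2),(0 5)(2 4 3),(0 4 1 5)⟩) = no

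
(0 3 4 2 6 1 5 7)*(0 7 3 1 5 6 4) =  (0 1 6 5 3)(2 4)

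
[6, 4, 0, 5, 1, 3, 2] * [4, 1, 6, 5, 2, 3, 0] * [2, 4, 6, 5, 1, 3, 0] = [2, 6, 1, 5, 4, 3, 0] 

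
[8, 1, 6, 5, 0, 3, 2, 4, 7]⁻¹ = [4, 1, 6, 5, 7, 3, 2, 8, 0]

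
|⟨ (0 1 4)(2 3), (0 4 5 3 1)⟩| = 720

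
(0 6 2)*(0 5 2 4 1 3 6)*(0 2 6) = (0 2 5 6 4 1 3)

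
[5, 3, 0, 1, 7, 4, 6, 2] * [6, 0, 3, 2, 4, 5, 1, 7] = [5, 2, 6, 0, 7, 4, 1, 3]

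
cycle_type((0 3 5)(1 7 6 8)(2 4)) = 2.3.4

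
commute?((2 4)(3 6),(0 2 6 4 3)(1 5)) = no:(2 4)(3 6)*(0 2 6 4 3)(1 5) = (0 2 3 4 6)(1 5),(0 2 6 4 3)(1 5)*(2 4)(3 6) = (0 4 6 2 3)(1 5)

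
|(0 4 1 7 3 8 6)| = 7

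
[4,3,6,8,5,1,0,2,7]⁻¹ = [6,5,7,1,0,4,2,8,3]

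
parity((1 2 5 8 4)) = even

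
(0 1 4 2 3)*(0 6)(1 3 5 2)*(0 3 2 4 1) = (0 2 5 4)(3 6)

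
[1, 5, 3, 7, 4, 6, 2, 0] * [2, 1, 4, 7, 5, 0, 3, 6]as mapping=[0→1, 1→0, 2→7, 3→6, 4→5, 5→3, 6→4, 7→2]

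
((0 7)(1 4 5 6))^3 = (0 7)(1 6 5 4)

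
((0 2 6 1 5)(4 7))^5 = (4 7)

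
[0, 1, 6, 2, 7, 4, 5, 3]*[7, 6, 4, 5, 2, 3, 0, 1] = [7, 6, 0, 4, 1, 2, 3, 5]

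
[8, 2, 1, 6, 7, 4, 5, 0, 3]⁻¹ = [7, 2, 1, 8, 5, 6, 3, 4, 0]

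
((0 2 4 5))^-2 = (0 4)(2 5)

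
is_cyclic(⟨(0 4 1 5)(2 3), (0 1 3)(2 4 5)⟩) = no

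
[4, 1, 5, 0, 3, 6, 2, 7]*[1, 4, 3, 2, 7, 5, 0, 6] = [7, 4, 5, 1, 2, 0, 3, 6]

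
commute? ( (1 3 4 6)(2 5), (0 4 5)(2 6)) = no: (1 3 4 6)(2 5) * (0 4 5)(2 6) = (0 4 2)(1 3 5 6), (0 4 5)(2 6) * (1 3 4 6)(2 5) = (0 6 5)(1 3 4 2)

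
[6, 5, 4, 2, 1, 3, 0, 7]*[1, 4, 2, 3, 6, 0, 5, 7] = [5, 0, 6, 2, 4, 3, 1, 7]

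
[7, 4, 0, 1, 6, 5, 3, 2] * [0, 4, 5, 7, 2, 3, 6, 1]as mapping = [0→1, 1→2, 2→0, 3→4, 4→6, 5→3, 6→7, 7→5]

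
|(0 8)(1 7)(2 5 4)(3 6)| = 6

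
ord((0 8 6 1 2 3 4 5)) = 8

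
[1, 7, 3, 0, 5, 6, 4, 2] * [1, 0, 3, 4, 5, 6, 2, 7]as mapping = [0→0, 1→7, 2→4, 3→1, 4→6, 5→2, 6→5, 7→3]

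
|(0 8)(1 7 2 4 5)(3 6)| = 10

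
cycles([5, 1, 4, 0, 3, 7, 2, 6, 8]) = (0 5 7 6 2 4 3)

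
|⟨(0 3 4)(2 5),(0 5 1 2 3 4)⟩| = 720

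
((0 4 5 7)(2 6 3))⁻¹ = (0 7 5 4)(2 3 6)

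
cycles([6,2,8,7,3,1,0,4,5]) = (0 6)(1 2 8 5)(3 7 4)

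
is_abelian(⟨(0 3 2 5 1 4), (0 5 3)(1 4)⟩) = no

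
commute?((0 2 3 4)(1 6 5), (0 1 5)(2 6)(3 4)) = no:(0 2 3 4)(1 6 5) * (0 1 5)(2 6)(3 4) = (0 6)(1 2 4), (0 1 5)(2 6)(3 4) * (0 2 3 4)(1 6 5) = (0 6 3)(2 5)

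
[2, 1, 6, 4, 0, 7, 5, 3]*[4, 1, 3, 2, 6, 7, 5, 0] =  [3, 1, 5, 6, 4, 0, 7, 2] 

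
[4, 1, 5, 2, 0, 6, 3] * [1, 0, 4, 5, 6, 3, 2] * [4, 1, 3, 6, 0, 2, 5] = [5, 4, 6, 0, 1, 3, 2] 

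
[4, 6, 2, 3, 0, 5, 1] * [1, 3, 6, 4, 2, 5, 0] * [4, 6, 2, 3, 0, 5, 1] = [2, 4, 1, 0, 6, 5, 3]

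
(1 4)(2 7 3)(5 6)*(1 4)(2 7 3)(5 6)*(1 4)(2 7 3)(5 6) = (1 4)(5 6)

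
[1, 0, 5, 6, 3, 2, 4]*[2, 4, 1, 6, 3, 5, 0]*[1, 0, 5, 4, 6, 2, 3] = [6, 5, 2, 1, 3, 0, 4]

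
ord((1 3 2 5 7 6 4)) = 7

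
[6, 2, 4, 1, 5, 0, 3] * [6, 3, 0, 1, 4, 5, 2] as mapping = [0→2, 1→0, 2→4, 3→3, 4→5, 5→6, 6→1] 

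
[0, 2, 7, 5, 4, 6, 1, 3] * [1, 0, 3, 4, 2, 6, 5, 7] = [1, 3, 7, 6, 2, 5, 0, 4]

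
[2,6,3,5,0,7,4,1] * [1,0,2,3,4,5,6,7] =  [2,6,3,5,1,7,4,0]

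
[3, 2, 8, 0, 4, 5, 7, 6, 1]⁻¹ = [3, 8, 1, 0, 4, 5, 7, 6, 2]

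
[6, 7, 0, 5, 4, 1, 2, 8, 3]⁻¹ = [2, 5, 6, 8, 4, 3, 0, 1, 7]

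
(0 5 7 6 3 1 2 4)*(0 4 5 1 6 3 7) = (0 1 2 5)(3 6 7)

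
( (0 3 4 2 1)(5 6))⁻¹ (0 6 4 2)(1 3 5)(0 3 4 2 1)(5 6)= (0 4 6)(1 3 5 2)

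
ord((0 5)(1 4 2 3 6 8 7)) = 14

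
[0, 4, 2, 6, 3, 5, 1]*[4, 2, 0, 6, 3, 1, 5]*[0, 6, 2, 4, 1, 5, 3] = [1, 4, 0, 5, 3, 6, 2]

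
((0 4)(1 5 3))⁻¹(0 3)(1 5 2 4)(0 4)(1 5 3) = (0 5 3 2)(1 4)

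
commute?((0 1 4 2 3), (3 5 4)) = no:(0 1 4 2 3) * (3 5 4) = (0 1 3)(2 5 4), (3 5 4) * (0 1 4 2 3) = (0 1 4)(2 3 5)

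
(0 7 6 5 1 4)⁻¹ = (0 4 1 5 6 7)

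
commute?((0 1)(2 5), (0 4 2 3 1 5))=no:(0 1)(2 5) * (0 4 2 3 1 5)=(0 5 3 1 4 2), (0 4 2 3 1 5) * (0 1)(2 5)=(0 4 5 1 2 3)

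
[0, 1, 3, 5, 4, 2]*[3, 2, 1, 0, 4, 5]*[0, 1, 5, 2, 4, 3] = [2, 5, 0, 3, 4, 1]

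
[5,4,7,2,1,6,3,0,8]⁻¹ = [7,4,3,6,1,0,5,2,8]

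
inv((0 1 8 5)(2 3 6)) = (0 5 8 1)(2 6 3)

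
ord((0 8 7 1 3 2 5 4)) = 8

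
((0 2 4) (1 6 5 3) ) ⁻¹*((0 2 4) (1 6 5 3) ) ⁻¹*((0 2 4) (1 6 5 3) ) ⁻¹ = (1 6 5 3) 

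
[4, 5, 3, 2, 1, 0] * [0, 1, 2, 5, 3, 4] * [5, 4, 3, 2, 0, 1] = [2, 0, 1, 3, 4, 5]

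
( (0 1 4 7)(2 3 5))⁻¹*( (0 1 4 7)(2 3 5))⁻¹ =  (0 4)(1 7)(2 3 5)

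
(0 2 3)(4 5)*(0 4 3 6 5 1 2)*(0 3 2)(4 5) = (0 3 5 2 6 4 1)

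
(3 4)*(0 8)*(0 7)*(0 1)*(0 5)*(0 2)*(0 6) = (0 8 7 1 5 2 6) (3 4) 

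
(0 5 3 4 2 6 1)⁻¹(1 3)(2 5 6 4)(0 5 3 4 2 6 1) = (0 4)(1 2 6 3)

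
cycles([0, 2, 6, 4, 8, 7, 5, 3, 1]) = (1 2 6 5 7 3 4 8)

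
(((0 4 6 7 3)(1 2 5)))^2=(0 6 3 4 7)(1 5 2)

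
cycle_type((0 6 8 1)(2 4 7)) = 3.4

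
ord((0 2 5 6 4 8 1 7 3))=9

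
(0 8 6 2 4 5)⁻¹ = (0 5 4 2 6 8)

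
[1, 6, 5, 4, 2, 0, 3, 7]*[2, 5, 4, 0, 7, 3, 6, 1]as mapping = [0→5, 1→6, 2→3, 3→7, 4→4, 5→2, 6→0, 7→1]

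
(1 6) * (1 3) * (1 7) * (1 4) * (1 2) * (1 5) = (1 6 3 7 4 2 5) 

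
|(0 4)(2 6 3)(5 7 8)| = 6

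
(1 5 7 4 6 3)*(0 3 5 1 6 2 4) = (0 3 6 5 7)(2 4)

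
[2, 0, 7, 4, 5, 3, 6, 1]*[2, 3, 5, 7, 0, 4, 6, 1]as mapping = [0→5, 1→2, 2→1, 3→0, 4→4, 5→7, 6→6, 7→3]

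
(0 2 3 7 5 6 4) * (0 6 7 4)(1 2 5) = (0 5 7 1 2 3 4 6)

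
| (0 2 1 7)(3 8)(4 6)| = 4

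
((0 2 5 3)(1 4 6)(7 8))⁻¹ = (0 3 5 2)(1 6 4)(7 8)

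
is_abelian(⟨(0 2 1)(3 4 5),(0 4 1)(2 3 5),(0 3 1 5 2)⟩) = no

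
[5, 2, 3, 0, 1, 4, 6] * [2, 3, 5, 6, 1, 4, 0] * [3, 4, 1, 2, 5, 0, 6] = [5, 0, 6, 1, 2, 4, 3]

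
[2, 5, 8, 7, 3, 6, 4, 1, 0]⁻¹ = [8, 7, 0, 4, 6, 1, 5, 3, 2]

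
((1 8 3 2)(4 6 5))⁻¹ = (1 2 3 8)(4 5 6)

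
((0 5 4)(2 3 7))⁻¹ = (0 4 5)(2 7 3)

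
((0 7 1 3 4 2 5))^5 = (0 2 3 7 5 4 1)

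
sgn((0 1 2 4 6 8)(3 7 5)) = -1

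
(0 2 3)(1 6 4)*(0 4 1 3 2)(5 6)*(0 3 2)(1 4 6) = (0 3 6 4 2)(1 5)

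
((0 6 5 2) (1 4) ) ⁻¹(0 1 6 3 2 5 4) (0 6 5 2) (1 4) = (0 2 1 6 4 5 3) 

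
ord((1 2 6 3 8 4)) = 6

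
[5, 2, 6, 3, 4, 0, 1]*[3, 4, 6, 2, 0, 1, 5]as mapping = [0→1, 1→6, 2→5, 3→2, 4→0, 5→3, 6→4]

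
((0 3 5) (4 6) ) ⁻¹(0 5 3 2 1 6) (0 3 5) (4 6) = (0 5 2 1 4 3) 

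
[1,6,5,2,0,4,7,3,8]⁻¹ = [4,0,3,7,5,2,1,6,8]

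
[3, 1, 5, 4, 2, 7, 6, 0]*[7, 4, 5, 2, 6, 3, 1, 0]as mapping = [0→2, 1→4, 2→3, 3→6, 4→5, 5→0, 6→1, 7→7]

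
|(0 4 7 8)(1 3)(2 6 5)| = 12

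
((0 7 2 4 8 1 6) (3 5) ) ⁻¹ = (0 6 1 8 4 2 7) (3 5) 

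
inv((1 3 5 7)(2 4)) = (1 7 5 3)(2 4)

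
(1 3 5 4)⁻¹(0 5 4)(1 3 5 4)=(0 4 1)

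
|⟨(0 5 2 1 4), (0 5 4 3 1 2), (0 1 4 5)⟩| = 720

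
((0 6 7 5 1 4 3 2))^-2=(0 3 1 7)(2 4 5 6)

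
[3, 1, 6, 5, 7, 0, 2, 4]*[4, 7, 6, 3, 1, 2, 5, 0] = [3, 7, 5, 2, 0, 4, 6, 1]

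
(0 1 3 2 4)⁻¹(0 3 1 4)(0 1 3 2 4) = (0 1 2 3)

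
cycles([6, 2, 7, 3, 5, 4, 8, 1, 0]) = (0 6 8)(1 2 7)(4 5)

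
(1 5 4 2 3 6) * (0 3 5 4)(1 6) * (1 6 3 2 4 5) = (0 2 1 5)(3 6)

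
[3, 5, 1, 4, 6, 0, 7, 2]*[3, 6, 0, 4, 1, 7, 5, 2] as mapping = [0→4, 1→7, 2→6, 3→1, 4→5, 5→3, 6→2, 7→0] 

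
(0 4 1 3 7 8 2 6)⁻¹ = (0 6 2 8 7 3 1 4)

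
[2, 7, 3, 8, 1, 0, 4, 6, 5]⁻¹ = [5, 4, 0, 2, 6, 8, 7, 1, 3]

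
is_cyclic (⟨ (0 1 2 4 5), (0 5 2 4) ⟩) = no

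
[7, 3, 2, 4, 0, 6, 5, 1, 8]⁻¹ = [4, 7, 2, 1, 3, 6, 5, 0, 8]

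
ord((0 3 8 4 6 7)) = 6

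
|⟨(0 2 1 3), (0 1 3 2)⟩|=24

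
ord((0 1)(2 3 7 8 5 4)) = 6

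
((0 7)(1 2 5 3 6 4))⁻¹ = (0 7)(1 4 6 3 5 2)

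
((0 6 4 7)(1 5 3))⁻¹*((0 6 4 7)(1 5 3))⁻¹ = (0 4)(1 5 3)(6 7)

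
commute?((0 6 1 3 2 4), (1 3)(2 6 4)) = no:(0 6 1 3 2 4)*(1 3)(2 6 4) = (0 4)(3 6), (1 3)(2 6 4)*(0 6 1 3 2 4) = (0 6)(1 2)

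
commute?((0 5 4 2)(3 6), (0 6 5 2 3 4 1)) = no:(0 5 4 2)(3 6) * (0 6 5 2 3 4 1) = (0 2 6 4 3 5 1), (0 6 5 2 3 4 1) * (0 5 4 2)(3 6) = (0 3 2 6 4 1 5)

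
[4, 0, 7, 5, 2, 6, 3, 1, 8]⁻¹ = [1, 7, 4, 6, 0, 3, 5, 2, 8]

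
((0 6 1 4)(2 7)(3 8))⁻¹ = (0 4 1 6)(2 7)(3 8)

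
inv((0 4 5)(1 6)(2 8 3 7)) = (0 5 4)(1 6)(2 7 3 8)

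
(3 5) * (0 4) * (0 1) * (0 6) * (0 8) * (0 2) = (0 4 1 6 8 2) (3 5) 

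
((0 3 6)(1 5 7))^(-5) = (0 3 6)(1 5 7)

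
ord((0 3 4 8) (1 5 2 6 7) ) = 20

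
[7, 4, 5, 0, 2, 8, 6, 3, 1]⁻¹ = [3, 8, 4, 7, 1, 2, 6, 0, 5]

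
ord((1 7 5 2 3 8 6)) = 7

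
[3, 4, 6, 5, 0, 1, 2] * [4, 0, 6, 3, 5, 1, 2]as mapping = [0→3, 1→5, 2→2, 3→1, 4→4, 5→0, 6→6]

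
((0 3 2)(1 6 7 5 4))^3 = (1 5 6 4 7)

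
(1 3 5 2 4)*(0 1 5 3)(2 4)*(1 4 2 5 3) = (0 4 3 1)(2 5)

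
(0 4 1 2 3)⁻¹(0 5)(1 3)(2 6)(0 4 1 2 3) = (0 2)(3 6)(4 5)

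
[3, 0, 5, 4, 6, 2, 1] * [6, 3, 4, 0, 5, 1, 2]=[0, 6, 1, 5, 2, 4, 3]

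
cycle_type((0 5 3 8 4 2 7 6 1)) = 9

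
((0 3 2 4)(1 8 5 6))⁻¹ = (0 4 2 3)(1 6 5 8)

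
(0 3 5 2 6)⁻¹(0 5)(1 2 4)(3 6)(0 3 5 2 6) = (0 5)(1 6 4)(2 3)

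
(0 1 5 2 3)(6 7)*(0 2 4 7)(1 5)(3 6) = (0 5 4 7 3 2 6)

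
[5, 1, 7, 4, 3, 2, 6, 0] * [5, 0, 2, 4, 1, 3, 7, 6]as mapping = [0→3, 1→0, 2→6, 3→1, 4→4, 5→2, 6→7, 7→5]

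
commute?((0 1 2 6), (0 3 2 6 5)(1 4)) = no:(0 1 2 6) * (0 3 2 6 5)(1 4) = (0 4 1 6 3 2 5), (0 3 2 6 5)(1 4) * (0 1 2 6) = (0 3 6 5 1 4 2)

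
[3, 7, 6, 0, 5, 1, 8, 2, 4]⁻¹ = [3, 5, 7, 0, 8, 4, 2, 1, 6]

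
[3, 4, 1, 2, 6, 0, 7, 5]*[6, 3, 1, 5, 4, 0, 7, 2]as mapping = [0→5, 1→4, 2→3, 3→1, 4→7, 5→6, 6→2, 7→0]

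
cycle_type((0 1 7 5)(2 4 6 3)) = 4^2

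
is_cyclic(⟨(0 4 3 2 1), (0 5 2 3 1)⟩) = no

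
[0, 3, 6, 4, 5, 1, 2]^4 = [0, 1, 2, 3, 4, 5, 6]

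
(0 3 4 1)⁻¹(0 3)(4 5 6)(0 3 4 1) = (1 5 6)(3 4)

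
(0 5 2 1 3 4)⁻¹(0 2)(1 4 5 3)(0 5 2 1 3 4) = (0 2 4 3)(1 5)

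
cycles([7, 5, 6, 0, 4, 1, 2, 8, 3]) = (0 7 8 3)(1 5)(2 6)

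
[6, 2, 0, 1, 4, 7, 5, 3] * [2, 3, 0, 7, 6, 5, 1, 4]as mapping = [0→1, 1→0, 2→2, 3→3, 4→6, 5→4, 6→5, 7→7]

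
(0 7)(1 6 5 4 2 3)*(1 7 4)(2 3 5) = (0 4 3 7)(1 6 2 5)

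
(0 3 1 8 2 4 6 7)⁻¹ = (0 7 6 4 2 8 1 3)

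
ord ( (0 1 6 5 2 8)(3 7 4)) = 6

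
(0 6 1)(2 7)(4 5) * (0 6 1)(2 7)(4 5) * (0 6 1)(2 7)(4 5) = (2 7)(4 5)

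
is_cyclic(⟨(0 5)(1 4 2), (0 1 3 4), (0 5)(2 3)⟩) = no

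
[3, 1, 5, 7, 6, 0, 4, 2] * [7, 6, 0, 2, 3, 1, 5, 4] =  [2, 6, 1, 4, 5, 7, 3, 0]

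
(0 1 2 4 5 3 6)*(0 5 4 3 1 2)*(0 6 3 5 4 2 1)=(0 1 6 4 2 5)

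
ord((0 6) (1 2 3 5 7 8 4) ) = 14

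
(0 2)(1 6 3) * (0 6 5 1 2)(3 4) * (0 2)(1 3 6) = (0 2 1 5 3)(4 6)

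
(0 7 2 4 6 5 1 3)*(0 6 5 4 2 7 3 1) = (0 3 6 4 5)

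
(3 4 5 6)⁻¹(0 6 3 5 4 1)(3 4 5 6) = (0 3 4 6 5 1)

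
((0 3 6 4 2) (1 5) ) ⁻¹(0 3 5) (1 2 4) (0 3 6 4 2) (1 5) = (0 2 5) (1 3 6) 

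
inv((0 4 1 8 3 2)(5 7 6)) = (0 2 3 8 1 4)(5 6 7)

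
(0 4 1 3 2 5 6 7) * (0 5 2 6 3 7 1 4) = (1 7 5 3 6)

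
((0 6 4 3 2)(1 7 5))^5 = (1 5 7)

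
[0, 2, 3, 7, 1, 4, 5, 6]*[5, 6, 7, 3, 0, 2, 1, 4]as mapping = [0→5, 1→7, 2→3, 3→4, 4→6, 5→0, 6→2, 7→1]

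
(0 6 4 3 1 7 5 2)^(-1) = (0 2 5 7 1 3 4 6)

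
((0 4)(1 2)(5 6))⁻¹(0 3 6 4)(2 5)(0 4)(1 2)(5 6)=(0 4 3 5)(1 6)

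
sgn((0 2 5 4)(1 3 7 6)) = 1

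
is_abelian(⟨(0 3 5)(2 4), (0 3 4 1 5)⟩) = no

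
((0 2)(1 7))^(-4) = ()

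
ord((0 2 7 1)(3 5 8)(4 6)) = 12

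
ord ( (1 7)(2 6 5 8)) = 4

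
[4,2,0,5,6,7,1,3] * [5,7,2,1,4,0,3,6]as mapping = [0→4,1→2,2→5,3→0,4→3,5→6,6→7,7→1]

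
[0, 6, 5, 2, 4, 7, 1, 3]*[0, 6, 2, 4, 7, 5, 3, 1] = [0, 3, 5, 2, 7, 1, 6, 4]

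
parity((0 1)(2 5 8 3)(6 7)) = odd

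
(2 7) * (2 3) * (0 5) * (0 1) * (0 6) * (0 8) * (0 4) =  (0 5 1 6 8 4)(2 7 3)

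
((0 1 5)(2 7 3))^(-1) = (0 5 1)(2 3 7)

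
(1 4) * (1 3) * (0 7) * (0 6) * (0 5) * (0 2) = (0 7 6 5 2)(1 4 3)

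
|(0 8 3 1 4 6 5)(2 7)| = 14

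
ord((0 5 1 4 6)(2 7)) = 10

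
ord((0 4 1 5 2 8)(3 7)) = 6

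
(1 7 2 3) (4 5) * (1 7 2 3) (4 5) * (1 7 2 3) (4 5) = (1 3 2 7) (4 5) 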